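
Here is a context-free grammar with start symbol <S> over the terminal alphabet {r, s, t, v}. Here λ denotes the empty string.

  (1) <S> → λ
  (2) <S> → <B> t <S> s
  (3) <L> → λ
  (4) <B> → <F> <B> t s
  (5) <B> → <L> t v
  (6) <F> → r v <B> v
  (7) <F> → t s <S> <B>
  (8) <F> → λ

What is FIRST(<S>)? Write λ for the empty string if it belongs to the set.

{λ, r, t}

FIRST(<L>) = {λ}
FIRST(<F>) = {λ, r, t}
FIRST(<B>) = {r, t}  (via <F> <B> t s, <L> t v)
FIRST(<S>) = {λ, r, t}  (via <B> t <S> s)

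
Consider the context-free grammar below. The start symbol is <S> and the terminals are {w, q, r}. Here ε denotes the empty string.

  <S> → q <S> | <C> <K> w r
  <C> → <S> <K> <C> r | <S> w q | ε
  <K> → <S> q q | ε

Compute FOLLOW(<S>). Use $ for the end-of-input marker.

FIRST(<S>): from <S>→q <S> we get {q}; from <S>→<C> <K> w r we get {q, w}. So FIRST(<S>) = {q, w}.
FIRST(<C>): from <C>→<S> <K> <C> r we get {q, w}; from <C>→<S> w q we get {q, w}; from <C>→ε we get {ε}. So FIRST(<C>) = {ε, q, w}.
FIRST(<K>): from <K>→<S> q q we get {q, w}; from <K>→ε we get {ε}. So FIRST(<K>) = {ε, q, w}.
FOLLOW(<S>) includes $ since <S> is the start symbol.
FOLLOW(<S>): in <S>→q <S>, the suffix after <S> is empty (adds nothing new); in <C>→<S> <K> <C> r, <S> is followed by <K> <C> r with FIRST {q, r, w}; in <C>→<S> w q, <S> is followed by w q with FIRST {w}; in <K>→<S> q q, <S> is followed by q q with FIRST {q}. Thus FOLLOW(<S>) = {$, q, r, w}.
FOLLOW(<C>): in <S>→<C> <K> w r, <C> is followed by <K> w r with FIRST {q, w}; in <C>→<S> <K> <C> r, <C> is followed by r with FIRST {r}. Thus FOLLOW(<C>) = {q, r, w}.
FOLLOW(<K>): in <S>→<C> <K> w r, <K> is followed by w r with FIRST {w}; in <C>→<S> <K> <C> r, <K> is followed by <C> r with FIRST {q, r, w}. Thus FOLLOW(<K>) = {q, r, w}.

{$, q, r, w}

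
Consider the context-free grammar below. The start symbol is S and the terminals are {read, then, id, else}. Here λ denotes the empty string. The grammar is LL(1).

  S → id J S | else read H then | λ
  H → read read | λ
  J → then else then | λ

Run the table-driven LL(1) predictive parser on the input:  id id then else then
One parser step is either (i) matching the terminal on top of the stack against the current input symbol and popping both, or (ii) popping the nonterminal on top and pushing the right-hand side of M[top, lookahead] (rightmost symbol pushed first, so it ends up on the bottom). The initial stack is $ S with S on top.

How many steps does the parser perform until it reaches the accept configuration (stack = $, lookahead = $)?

step 1: stack=$ S  input=id id then else then $  — expand S → id J S
step 2: stack=$ S J id  input=id id then else then $  — match id
step 3: stack=$ S J  input=id then else then $  — expand J → λ
step 4: stack=$ S  input=id then else then $  — expand S → id J S
step 5: stack=$ S J id  input=id then else then $  — match id
step 6: stack=$ S J  input=then else then $  — expand J → then else then
step 7: stack=$ S then else then  input=then else then $  — match then
step 8: stack=$ S then else  input=else then $  — match else
step 9: stack=$ S then  input=then $  — match then
step 10: stack=$ S  input=$  — expand S → λ
Accept reached after 10 steps.

10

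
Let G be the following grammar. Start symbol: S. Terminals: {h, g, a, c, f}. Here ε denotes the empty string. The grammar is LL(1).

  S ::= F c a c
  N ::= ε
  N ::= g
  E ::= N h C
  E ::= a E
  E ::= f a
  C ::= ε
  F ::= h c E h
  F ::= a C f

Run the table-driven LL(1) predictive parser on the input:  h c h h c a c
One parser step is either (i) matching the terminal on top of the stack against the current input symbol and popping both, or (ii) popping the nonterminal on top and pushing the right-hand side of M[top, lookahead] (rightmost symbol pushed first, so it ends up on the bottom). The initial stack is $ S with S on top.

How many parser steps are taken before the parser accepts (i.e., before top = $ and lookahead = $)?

step 1: stack=$ S  input=h c h h c a c $  — expand S ::= F c a c
step 2: stack=$ c a c F  input=h c h h c a c $  — expand F ::= h c E h
step 3: stack=$ c a c h E c h  input=h c h h c a c $  — match h
step 4: stack=$ c a c h E c  input=c h h c a c $  — match c
step 5: stack=$ c a c h E  input=h h c a c $  — expand E ::= N h C
step 6: stack=$ c a c h C h N  input=h h c a c $  — expand N ::= ε
step 7: stack=$ c a c h C h  input=h h c a c $  — match h
step 8: stack=$ c a c h C  input=h c a c $  — expand C ::= ε
step 9: stack=$ c a c h  input=h c a c $  — match h
step 10: stack=$ c a c  input=c a c $  — match c
step 11: stack=$ c a  input=a c $  — match a
step 12: stack=$ c  input=c $  — match c
Accept reached after 12 steps.

12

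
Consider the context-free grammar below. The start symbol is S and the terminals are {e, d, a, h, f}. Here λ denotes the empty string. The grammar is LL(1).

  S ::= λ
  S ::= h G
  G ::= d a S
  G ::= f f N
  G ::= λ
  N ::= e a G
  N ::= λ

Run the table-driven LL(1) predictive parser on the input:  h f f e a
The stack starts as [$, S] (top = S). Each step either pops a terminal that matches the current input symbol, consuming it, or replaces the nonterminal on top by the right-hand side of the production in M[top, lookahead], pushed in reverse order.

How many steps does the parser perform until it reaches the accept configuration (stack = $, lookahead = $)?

9

step 1: stack=$ S  input=h f f e a $  — expand S ::= h G
step 2: stack=$ G h  input=h f f e a $  — match h
step 3: stack=$ G  input=f f e a $  — expand G ::= f f N
step 4: stack=$ N f f  input=f f e a $  — match f
step 5: stack=$ N f  input=f e a $  — match f
step 6: stack=$ N  input=e a $  — expand N ::= e a G
step 7: stack=$ G a e  input=e a $  — match e
step 8: stack=$ G a  input=a $  — match a
step 9: stack=$ G  input=$  — expand G ::= λ
Accept reached after 9 steps.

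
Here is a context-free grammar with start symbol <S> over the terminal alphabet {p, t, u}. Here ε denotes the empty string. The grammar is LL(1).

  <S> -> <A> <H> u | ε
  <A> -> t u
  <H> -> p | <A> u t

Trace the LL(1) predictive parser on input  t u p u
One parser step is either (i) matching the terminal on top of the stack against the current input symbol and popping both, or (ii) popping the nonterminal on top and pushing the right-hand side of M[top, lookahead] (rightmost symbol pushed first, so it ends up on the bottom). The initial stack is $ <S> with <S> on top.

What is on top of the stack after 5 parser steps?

p

step 1: stack=$ <S>  input=t u p u $  — expand <S> -> <A> <H> u
step 2: stack=$ u <H> <A>  input=t u p u $  — expand <A> -> t u
step 3: stack=$ u <H> u t  input=t u p u $  — match t
step 4: stack=$ u <H> u  input=u p u $  — match u
step 5: stack=$ u <H>  input=p u $  — expand <H> -> p
Stack after step 5: $ u p (top = p).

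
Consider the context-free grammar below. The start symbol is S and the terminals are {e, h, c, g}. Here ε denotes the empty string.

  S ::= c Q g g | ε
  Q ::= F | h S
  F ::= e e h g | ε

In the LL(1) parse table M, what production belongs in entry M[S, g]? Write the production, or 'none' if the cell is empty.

S ::= ε

FIRST(S) = {ε, c}
FIRST(F) = {ε, e}
FIRST(Q) = {ε, e, h}  (via F)
FOLLOW(S) includes $ since S is the start symbol.
FOLLOW(Q): in S::=c Q g g, Q is followed by g g with FIRST {g}. Thus FOLLOW(Q) = {g}.
FOLLOW(S): in Q::=h S, the suffix after S is empty, so FOLLOW(S) ⊇ FOLLOW(Q) = {g}. Thus FOLLOW(S) = {$, g}.
For S ::= c Q g g: FIRST(c Q g g) = {c}, so it goes in M[S, t] for t ∈ {c}.
For S ::= ε: FIRST(ε) = {ε}, so it goes in M[S, t] for t ∈ {}; since ε ∈ FIRST, also for every t ∈ FOLLOW(S) = {$, g}.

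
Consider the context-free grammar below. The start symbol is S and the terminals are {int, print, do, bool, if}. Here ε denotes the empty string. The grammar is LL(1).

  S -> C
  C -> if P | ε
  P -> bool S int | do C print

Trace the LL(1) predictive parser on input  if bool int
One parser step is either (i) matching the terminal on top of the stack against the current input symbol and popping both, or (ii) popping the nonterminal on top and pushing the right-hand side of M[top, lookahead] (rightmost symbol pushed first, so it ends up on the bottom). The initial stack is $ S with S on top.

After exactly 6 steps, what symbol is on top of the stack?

C

     Stack         Input          Action
  1  $ S           if bool int $  expand S -> C
  2  $ C           if bool int $  expand C -> if P
  3  $ P if        if bool int $  match if
  4  $ P           bool int $     expand P -> bool S int
  5  $ int S bool  bool int $     match bool
  6  $ int S       int $          expand S -> C
Stack after step 6: $ int C (top = C).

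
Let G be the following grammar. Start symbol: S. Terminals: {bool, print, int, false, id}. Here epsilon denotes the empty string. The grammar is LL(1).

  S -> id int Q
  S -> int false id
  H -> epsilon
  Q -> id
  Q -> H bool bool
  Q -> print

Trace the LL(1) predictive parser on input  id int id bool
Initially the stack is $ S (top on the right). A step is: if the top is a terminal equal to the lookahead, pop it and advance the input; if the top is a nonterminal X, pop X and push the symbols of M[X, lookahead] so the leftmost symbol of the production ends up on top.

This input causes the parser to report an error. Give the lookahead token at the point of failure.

bool

     Stack       Input             Action
  1  $ S         id int id bool $  expand S -> id int Q
  2  $ Q int id  id int id bool $  match id
  3  $ Q int     int id bool $     match int
  4  $ Q         id bool $         expand Q -> id
  5  $ id        id bool $         match id
  6  $           bool $            error: stack empty but input remains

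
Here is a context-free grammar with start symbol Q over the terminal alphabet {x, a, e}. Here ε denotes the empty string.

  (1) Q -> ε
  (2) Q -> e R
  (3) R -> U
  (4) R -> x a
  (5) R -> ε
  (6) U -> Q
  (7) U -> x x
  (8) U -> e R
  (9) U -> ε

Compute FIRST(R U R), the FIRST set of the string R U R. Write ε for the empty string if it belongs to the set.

{ε, e, x}

FIRST(Q) = {ε, e}
FIRST(U) = {ε, e, x}  (via Q)
FIRST(R) = {ε, e, x}  (via U)
FIRST(R U R): take FIRST of each symbol in turn, carrying on past any symbol whose FIRST contains ε; result {ε, e, x}.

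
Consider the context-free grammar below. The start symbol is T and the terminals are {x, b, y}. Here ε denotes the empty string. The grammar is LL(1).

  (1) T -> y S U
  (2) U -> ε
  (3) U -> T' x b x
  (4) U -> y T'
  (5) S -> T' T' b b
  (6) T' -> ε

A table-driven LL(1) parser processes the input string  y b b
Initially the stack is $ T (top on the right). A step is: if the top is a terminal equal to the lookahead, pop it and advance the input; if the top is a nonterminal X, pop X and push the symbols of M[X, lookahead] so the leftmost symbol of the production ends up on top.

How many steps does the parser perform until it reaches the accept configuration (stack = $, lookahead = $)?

step 1: stack=$ T  input=y b b $  — expand T -> y S U
step 2: stack=$ U S y  input=y b b $  — match y
step 3: stack=$ U S  input=b b $  — expand S -> T' T' b b
step 4: stack=$ U b b T' T'  input=b b $  — expand T' -> ε
step 5: stack=$ U b b T'  input=b b $  — expand T' -> ε
step 6: stack=$ U b b  input=b b $  — match b
step 7: stack=$ U b  input=b $  — match b
step 8: stack=$ U  input=$  — expand U -> ε
Accept reached after 8 steps.

8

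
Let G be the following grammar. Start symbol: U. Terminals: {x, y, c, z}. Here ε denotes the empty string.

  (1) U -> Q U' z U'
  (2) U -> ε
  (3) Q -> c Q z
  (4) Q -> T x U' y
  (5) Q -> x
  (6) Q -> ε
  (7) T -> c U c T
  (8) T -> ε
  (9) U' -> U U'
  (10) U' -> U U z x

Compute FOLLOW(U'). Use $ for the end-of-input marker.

FIRST(T): from T->c U c T we get {c}; from T->ε we get {ε}. So FIRST(T) = {ε, c}.
FIRST(Q): from Q->c Q z we get {c}; from Q->T x U' y we get {c, x}; from Q->x we get {x}; from Q->ε we get {ε}. So FIRST(Q) = {ε, c, x}.
FIRST(U): from U->Q U' z U' we get {c, x, z}; from U->ε we get {ε}. So FIRST(U) = {ε, c, x, z}.
FIRST(U'): from U'->U U' we get {c, x, z}; from U'->U U z x we get {c, x, z}. So FIRST(U') = {c, x, z}.
FOLLOW(U) includes $ since U is the start symbol.
FOLLOW(U): in T->c U c T, U is followed by c T with FIRST {c}; in U'->U U', U is followed by U' with FIRST {c, x, z}; in U'->U U z x (occurrence 1), U is followed by U z x with FIRST {c, x, z}; in U'->U U z x (occurrence 2), U is followed by z x with FIRST {z}. Thus FOLLOW(U) = {$, c, x, z}.
FOLLOW(Q): in U->Q U' z U', Q is followed by U' z U' with FIRST {c, x, z}; in Q->c Q z, Q is followed by z with FIRST {z}. Thus FOLLOW(Q) = {c, x, z}.
FOLLOW(T): in Q->T x U' y, T is followed by x U' y with FIRST {x}; in T->c U c T, the suffix after T is empty (adds nothing new). Thus FOLLOW(T) = {x}.
FOLLOW(U'): in U->Q U' z U' (occurrence 1), U' is followed by z U' with FIRST {z}; in U->Q U' z U' (occurrence 2), the suffix after U' is empty, so FOLLOW(U') ⊇ FOLLOW(U) = {$, c, x, z}; in Q->T x U' y, U' is followed by y with FIRST {y}; in U'->U U', the suffix after U' is empty (adds nothing new). Thus FOLLOW(U') = {$, c, x, y, z}.

{$, c, x, y, z}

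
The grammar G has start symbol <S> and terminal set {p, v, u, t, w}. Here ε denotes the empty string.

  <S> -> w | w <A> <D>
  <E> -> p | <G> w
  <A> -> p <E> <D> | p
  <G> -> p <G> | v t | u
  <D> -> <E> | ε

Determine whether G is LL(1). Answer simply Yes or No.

No

FIRST(<S>) = {w}
FIRST(<E>) = {p, u, v}
FIRST(<A>) = {p}
FIRST(<G>) = {p, u, v}
FIRST(<D>) = {ε, p, u, v}
FOLLOW(<S>) = {$}
FOLLOW(<E>) = {$, p, u, v}
FOLLOW(<A>) = {$, p, u, v}
FOLLOW(<G>) = {w}
FOLLOW(<D>) = {$, p, u, v}
Cell M[<A>, p] receives both <A> -> p <E> <D> and <A> -> p — the grammar is not LL(1).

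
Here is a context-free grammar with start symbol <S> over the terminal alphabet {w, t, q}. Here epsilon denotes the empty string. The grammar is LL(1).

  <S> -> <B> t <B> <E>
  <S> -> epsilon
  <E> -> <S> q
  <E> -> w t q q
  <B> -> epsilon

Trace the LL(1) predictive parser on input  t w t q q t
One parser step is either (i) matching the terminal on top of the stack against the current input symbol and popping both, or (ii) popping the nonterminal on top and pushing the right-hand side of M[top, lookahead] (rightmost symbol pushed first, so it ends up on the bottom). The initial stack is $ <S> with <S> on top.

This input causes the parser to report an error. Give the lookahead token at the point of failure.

step 1: stack=$ <S>  input=t w t q q t $  — expand <S> -> <B> t <B> <E>
step 2: stack=$ <E> <B> t <B>  input=t w t q q t $  — expand <B> -> epsilon
step 3: stack=$ <E> <B> t  input=t w t q q t $  — match t
step 4: stack=$ <E> <B>  input=w t q q t $  — expand <B> -> epsilon
step 5: stack=$ <E>  input=w t q q t $  — expand <E> -> w t q q
step 6: stack=$ q q t w  input=w t q q t $  — match w
step 7: stack=$ q q t  input=t q q t $  — match t
step 8: stack=$ q q  input=q q t $  — match q
step 9: stack=$ q  input=q t $  — match q
step 10: stack=$  input=t $  — error: stack empty but input remains

t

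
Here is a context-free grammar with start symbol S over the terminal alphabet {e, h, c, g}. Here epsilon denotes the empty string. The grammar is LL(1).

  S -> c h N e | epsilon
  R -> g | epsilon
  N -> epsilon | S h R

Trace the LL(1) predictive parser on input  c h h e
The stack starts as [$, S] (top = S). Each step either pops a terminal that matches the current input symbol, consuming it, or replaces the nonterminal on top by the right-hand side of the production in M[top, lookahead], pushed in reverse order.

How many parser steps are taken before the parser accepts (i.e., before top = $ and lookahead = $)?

8

     Stack      Input      Action
  1  $ S        c h h e $  expand S -> c h N e
  2  $ e N h c  c h h e $  match c
  3  $ e N h    h h e $    match h
  4  $ e N      h e $      expand N -> S h R
  5  $ e R h S  h e $      expand S -> epsilon
  6  $ e R h    h e $      match h
  7  $ e R      e $        expand R -> epsilon
  8  $ e        e $        match e
Accept reached after 8 steps.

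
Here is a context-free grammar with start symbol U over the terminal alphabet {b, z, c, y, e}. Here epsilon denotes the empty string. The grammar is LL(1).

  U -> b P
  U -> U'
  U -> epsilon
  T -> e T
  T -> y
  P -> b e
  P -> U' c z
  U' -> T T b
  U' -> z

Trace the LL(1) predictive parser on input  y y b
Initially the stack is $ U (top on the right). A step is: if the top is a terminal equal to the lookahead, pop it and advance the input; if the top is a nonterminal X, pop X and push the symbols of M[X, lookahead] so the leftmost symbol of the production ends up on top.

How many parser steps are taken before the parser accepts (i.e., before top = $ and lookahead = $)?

7

step 1: stack=$ U  input=y y b $  — expand U -> U'
step 2: stack=$ U'  input=y y b $  — expand U' -> T T b
step 3: stack=$ b T T  input=y y b $  — expand T -> y
step 4: stack=$ b T y  input=y y b $  — match y
step 5: stack=$ b T  input=y b $  — expand T -> y
step 6: stack=$ b y  input=y b $  — match y
step 7: stack=$ b  input=b $  — match b
Accept reached after 7 steps.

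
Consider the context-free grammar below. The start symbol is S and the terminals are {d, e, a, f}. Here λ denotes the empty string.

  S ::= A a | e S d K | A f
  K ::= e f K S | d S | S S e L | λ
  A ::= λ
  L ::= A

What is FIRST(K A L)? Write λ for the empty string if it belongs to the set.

{λ, a, d, e, f}

FIRST(A): from A::=λ we get {λ}. So FIRST(A) = {λ}.
FIRST(S): from S::=A a we get {a}; from S::=e S d K we get {e}; from S::=A f we get {f}. So FIRST(S) = {a, e, f}.
FIRST(L): from L::=A we get {λ}. So FIRST(L) = {λ}.
FIRST(K): from K::=e f K S we get {e}; from K::=d S we get {d}; from K::=S S e L we get {a, e, f}; from K::=λ we get {λ}. So FIRST(K) = {λ, a, d, e, f}.
FIRST(K A L): take FIRST of each symbol in turn, carrying on past any symbol whose FIRST contains λ; result {λ, a, d, e, f}.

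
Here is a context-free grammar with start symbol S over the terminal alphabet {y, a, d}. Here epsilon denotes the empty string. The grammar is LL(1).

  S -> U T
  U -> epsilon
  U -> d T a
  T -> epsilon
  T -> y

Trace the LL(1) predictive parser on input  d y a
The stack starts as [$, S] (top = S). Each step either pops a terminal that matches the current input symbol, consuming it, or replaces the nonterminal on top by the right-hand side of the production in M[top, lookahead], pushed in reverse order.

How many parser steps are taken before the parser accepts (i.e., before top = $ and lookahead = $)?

7

step 1: stack=$ S  input=d y a $  — expand S -> U T
step 2: stack=$ T U  input=d y a $  — expand U -> d T a
step 3: stack=$ T a T d  input=d y a $  — match d
step 4: stack=$ T a T  input=y a $  — expand T -> y
step 5: stack=$ T a y  input=y a $  — match y
step 6: stack=$ T a  input=a $  — match a
step 7: stack=$ T  input=$  — expand T -> epsilon
Accept reached after 7 steps.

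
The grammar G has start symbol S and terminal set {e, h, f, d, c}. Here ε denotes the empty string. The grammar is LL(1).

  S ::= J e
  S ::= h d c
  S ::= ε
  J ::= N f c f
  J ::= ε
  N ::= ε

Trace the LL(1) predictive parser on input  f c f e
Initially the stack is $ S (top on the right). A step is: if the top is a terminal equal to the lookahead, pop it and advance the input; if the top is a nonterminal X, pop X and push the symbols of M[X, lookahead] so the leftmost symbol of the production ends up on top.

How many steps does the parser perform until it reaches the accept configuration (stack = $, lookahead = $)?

     Stack        Input      Action
  1  $ S          f c f e $  expand S ::= J e
  2  $ e J        f c f e $  expand J ::= N f c f
  3  $ e f c f N  f c f e $  expand N ::= ε
  4  $ e f c f    f c f e $  match f
  5  $ e f c      c f e $    match c
  6  $ e f        f e $      match f
  7  $ e          e $        match e
Accept reached after 7 steps.

7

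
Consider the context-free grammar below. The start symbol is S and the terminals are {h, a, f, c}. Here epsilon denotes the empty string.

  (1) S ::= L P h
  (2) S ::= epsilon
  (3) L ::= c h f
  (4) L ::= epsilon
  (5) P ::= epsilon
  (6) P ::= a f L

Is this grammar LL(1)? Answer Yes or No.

Yes

FIRST(S) = {epsilon, a, c, h}
FIRST(L) = {epsilon, c}
FIRST(P) = {epsilon, a}
FOLLOW(S) = {$}
FOLLOW(L) = {a, h}
FOLLOW(P) = {h}
Each cell of M receives at most one production.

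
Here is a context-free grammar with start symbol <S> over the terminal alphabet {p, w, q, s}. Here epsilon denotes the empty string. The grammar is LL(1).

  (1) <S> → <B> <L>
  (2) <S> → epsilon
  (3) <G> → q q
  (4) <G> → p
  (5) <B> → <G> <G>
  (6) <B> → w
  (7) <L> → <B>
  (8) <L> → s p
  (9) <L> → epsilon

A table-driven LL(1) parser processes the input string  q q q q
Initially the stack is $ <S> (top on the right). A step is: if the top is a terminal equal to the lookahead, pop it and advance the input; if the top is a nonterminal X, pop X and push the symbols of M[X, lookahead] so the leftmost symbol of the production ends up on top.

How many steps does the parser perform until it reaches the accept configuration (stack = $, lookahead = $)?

9

     Stack          Input      Action
  1  $ <S>          q q q q $  expand <S> → <B> <L>
  2  $ <L> <B>      q q q q $  expand <B> → <G> <G>
  3  $ <L> <G> <G>  q q q q $  expand <G> → q q
  4  $ <L> <G> q q  q q q q $  match q
  5  $ <L> <G> q    q q q $    match q
  6  $ <L> <G>      q q $      expand <G> → q q
  7  $ <L> q q      q q $      match q
  8  $ <L> q        q $        match q
  9  $ <L>          $          expand <L> → epsilon
Accept reached after 9 steps.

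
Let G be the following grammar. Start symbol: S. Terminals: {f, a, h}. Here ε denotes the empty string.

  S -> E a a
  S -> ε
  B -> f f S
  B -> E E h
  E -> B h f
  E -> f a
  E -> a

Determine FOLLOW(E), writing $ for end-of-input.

FIRST(S) = {ε, a, f}  (via E a a)
FIRST(B) = {a, f}  (via E E h)
FIRST(E) = {a, f}  (via B h f)
FOLLOW(S) includes $ since S is the start symbol.
FOLLOW(B): in E->B h f, B is followed by h f with FIRST {h}. Thus FOLLOW(B) = {h}.
FOLLOW(S): in B->f f S, the suffix after S is empty, so FOLLOW(S) ⊇ FOLLOW(B) = {h}. Thus FOLLOW(S) = {$, h}.
FOLLOW(E): in S->E a a, E is followed by a a with FIRST {a}; in B->E E h (occurrence 1), E is followed by E h with FIRST {a, f}; in B->E E h (occurrence 2), E is followed by h with FIRST {h}. Thus FOLLOW(E) = {a, f, h}.

{a, f, h}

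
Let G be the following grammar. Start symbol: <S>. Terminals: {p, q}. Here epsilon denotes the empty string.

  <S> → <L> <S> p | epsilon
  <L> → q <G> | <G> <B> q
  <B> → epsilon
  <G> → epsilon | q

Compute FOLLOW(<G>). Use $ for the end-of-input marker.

FIRST(<B>): from <B>→epsilon we get {epsilon}. So FIRST(<B>) = {epsilon}.
FIRST(<G>): from <G>→epsilon we get {epsilon}; from <G>→q we get {q}. So FIRST(<G>) = {epsilon, q}.
FIRST(<L>): from <L>→q <G> we get {q}; from <L>→<G> <B> q we get {q}. So FIRST(<L>) = {q}.
FIRST(<S>): from <S>→<L> <S> p we get {q}; from <S>→epsilon we get {epsilon}. So FIRST(<S>) = {epsilon, q}.
FOLLOW(<S>) includes $ since <S> is the start symbol.
FOLLOW(<S>): in <S>→<L> <S> p, <S> is followed by p with FIRST {p}. Thus FOLLOW(<S>) = {$, p}.
FOLLOW(<L>): in <S>→<L> <S> p, <L> is followed by <S> p with FIRST {p, q}. Thus FOLLOW(<L>) = {p, q}.
FOLLOW(<B>): in <L>→<G> <B> q, <B> is followed by q with FIRST {q}. Thus FOLLOW(<B>) = {q}.
FOLLOW(<G>): in <L>→q <G>, the suffix after <G> is empty, so FOLLOW(<G>) ⊇ FOLLOW(<L>) = {p, q}; in <L>→<G> <B> q, <G> is followed by <B> q with FIRST {q}. Thus FOLLOW(<G>) = {p, q}.

{p, q}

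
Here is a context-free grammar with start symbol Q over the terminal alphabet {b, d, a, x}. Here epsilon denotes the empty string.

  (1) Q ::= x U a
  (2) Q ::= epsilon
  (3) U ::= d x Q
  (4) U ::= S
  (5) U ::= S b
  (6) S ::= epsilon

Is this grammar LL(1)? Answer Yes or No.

Yes

FIRST(Q) = {epsilon, x}
FIRST(U) = {epsilon, b, d}
FIRST(S) = {epsilon}
FOLLOW(Q) = {$, a}
FOLLOW(U) = {a}
FOLLOW(S) = {a, b}
Each cell of M receives at most one production.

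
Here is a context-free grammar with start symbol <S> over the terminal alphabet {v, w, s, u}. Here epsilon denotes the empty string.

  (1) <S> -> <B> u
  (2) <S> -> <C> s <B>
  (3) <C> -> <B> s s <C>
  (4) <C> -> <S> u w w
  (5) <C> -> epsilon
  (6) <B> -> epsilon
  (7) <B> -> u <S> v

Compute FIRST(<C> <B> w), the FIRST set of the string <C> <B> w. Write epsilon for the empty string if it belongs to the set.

FIRST(<B>): from <B>->epsilon we get {epsilon}; from <B>->u <S> v we get {u}. So FIRST(<B>) = {epsilon, u}.
FIRST(<S>): from <S>-><B> u we get {u}; from <S>-><C> s <B> we get {s, u}. So FIRST(<S>) = {s, u}.
FIRST(<C>): from <C>-><B> s s <C> we get {s, u}; from <C>-><S> u w w we get {s, u}; from <C>->epsilon we get {epsilon}. So FIRST(<C>) = {epsilon, s, u}.
FIRST(<C> <B> w): take FIRST of each symbol in turn, carrying on past any symbol whose FIRST contains epsilon; result {s, u, w}.

{s, u, w}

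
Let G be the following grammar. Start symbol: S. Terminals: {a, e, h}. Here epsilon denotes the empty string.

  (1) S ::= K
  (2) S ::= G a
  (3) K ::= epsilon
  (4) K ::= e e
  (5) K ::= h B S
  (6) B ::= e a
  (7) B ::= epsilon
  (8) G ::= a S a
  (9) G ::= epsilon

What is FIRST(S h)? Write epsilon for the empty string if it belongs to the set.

{a, e, h}

FIRST(K) = {epsilon, e, h}
FIRST(B) = {epsilon, e}
FIRST(G) = {epsilon, a}
FIRST(S) = {epsilon, a, e, h}  (via K, G a)
FIRST(S h): take FIRST of each symbol in turn, carrying on past any symbol whose FIRST contains epsilon; result {a, e, h}.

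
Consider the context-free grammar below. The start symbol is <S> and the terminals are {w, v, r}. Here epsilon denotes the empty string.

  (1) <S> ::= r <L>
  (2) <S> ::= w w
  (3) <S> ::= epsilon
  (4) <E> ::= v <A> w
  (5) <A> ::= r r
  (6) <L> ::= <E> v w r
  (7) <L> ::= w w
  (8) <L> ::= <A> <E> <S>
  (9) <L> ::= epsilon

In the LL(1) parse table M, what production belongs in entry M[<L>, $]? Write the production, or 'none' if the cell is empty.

FIRST(<S>) = {epsilon, r, w}
FIRST(<E>) = {v}
FIRST(<A>) = {r}
FIRST(<L>) = {epsilon, r, v, w}  (via <E> v w r, <A> <E> <S>)
FOLLOW(<S>) includes $ since <S> is the start symbol.
FOLLOW(<S>): in <L>::=<A> <E> <S>, the suffix after <S> is empty, so FOLLOW(<S>) ⊇ FOLLOW(<L>) = {$}. Thus FOLLOW(<S>) = {$}.
FOLLOW(<L>): in <S>::=r <L>, the suffix after <L> is empty, so FOLLOW(<L>) ⊇ FOLLOW(<S>) = {$}. Thus FOLLOW(<L>) = {$}.
For <L> ::= <E> v w r: FIRST(<E> v w r) = {v}, so it goes in M[<L>, t] for t ∈ {v}.
For <L> ::= w w: FIRST(w w) = {w}, so it goes in M[<L>, t] for t ∈ {w}.
For <L> ::= <A> <E> <S>: FIRST(<A> <E> <S>) = {r}, so it goes in M[<L>, t] for t ∈ {r}.
For <L> ::= epsilon: FIRST(epsilon) = {epsilon}, so it goes in M[<L>, t] for t ∈ {}; since epsilon ∈ FIRST, also for every t ∈ FOLLOW(<L>) = {$}.

<L> ::= epsilon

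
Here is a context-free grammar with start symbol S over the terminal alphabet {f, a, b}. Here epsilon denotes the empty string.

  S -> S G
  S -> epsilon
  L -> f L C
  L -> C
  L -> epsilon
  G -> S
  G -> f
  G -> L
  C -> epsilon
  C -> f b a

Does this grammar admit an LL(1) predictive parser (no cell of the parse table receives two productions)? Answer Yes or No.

FIRST(S) = {epsilon, f}
FIRST(L) = {epsilon, f}
FIRST(G) = {epsilon, f}
FIRST(C) = {epsilon, f}
FOLLOW(S) = {$, f}
FOLLOW(L) = {$, f}
FOLLOW(G) = {$, f}
FOLLOW(C) = {$, f}
Cell M[C, f] receives both C -> epsilon and C -> f b a — the grammar is not LL(1).

No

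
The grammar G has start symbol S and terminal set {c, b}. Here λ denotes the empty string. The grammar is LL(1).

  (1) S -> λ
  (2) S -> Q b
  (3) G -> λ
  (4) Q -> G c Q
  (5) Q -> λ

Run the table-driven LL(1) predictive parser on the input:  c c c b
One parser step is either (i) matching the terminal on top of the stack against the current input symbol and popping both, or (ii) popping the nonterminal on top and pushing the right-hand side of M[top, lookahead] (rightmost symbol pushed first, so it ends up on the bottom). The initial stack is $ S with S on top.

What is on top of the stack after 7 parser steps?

Q

     Stack      Input      Action
  1  $ S        c c c b $  expand S -> Q b
  2  $ b Q      c c c b $  expand Q -> G c Q
  3  $ b Q c G  c c c b $  expand G -> λ
  4  $ b Q c    c c c b $  match c
  5  $ b Q      c c b $    expand Q -> G c Q
  6  $ b Q c G  c c b $    expand G -> λ
  7  $ b Q c    c c b $    match c
Stack after step 7: $ b Q (top = Q).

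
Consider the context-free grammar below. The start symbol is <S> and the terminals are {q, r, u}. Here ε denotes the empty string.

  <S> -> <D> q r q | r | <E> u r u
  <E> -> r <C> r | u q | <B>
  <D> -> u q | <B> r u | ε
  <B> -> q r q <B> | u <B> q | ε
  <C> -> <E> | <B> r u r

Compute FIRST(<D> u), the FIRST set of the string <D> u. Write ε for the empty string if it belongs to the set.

{q, r, u}

FIRST(<B>): from <B>->q r q <B> we get {q}; from <B>->u <B> q we get {u}; from <B>->ε we get {ε}. So FIRST(<B>) = {ε, q, u}.
FIRST(<E>): from <E>->r <C> r we get {r}; from <E>->u q we get {u}; from <E>-><B> we get {ε, q, u}. So FIRST(<E>) = {ε, q, r, u}.
FIRST(<D>): from <D>->u q we get {u}; from <D>-><B> r u we get {q, r, u}; from <D>->ε we get {ε}. So FIRST(<D>) = {ε, q, r, u}.
FIRST(<S>): from <S>-><D> q r q we get {q, r, u}; from <S>->r we get {r}; from <S>-><E> u r u we get {q, r, u}. So FIRST(<S>) = {q, r, u}.
FIRST(<C>): from <C>-><E> we get {ε, q, r, u}; from <C>-><B> r u r we get {q, r, u}. So FIRST(<C>) = {ε, q, r, u}.
FIRST(<D> u): take FIRST of each symbol in turn, carrying on past any symbol whose FIRST contains ε; result {q, r, u}.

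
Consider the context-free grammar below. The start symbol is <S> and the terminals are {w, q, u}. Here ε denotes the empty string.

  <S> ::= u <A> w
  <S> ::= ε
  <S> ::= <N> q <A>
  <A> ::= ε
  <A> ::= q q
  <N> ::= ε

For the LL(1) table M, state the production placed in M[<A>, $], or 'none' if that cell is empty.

FIRST(<A>): from <A>::=ε we get {ε}; from <A>::=q q we get {q}. So FIRST(<A>) = {ε, q}.
FIRST(<N>): from <N>::=ε we get {ε}. So FIRST(<N>) = {ε}.
FIRST(<S>): from <S>::=u <A> w we get {u}; from <S>::=ε we get {ε}; from <S>::=<N> q <A> we get {q}. So FIRST(<S>) = {ε, q, u}.
FOLLOW(<S>) includes $ since <S> is the start symbol.
FOLLOW(<S>): <S> appears on no right-hand side. Thus FOLLOW(<S>) = {$}.
FOLLOW(<A>): in <S>::=u <A> w, <A> is followed by w with FIRST {w}; in <S>::=<N> q <A>, the suffix after <A> is empty, so FOLLOW(<A>) ⊇ FOLLOW(<S>) = {$}. Thus FOLLOW(<A>) = {$, w}.
For <A> ::= ε: FIRST(ε) = {ε}, so it goes in M[<A>, t] for t ∈ {}; since ε ∈ FIRST, also for every t ∈ FOLLOW(<A>) = {$, w}.
For <A> ::= q q: FIRST(q q) = {q}, so it goes in M[<A>, t] for t ∈ {q}.

<A> ::= ε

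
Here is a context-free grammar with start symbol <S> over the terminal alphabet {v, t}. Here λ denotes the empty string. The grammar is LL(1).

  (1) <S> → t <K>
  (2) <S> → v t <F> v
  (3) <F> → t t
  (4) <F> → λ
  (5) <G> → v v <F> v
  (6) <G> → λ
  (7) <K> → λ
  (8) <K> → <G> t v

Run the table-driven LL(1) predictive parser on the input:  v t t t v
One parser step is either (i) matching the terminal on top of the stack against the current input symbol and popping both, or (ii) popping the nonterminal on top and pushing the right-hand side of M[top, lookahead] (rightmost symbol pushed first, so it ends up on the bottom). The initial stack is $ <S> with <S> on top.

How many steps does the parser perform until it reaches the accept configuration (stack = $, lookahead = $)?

     Stack        Input        Action
  1  $ <S>        v t t t v $  expand <S> → v t <F> v
  2  $ v <F> t v  v t t t v $  match v
  3  $ v <F> t    t t t v $    match t
  4  $ v <F>      t t v $      expand <F> → t t
  5  $ v t t      t t v $      match t
  6  $ v t        t v $        match t
  7  $ v          v $          match v
Accept reached after 7 steps.

7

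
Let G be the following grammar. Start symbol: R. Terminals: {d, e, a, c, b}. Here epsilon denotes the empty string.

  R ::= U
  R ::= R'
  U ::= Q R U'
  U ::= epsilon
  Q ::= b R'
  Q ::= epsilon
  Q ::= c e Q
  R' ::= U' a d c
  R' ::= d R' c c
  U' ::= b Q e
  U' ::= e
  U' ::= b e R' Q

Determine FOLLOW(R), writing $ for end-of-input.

FIRST(Q) = {epsilon, b, c}
FIRST(U') = {b, e}
FIRST(R') = {b, d, e}  (via U' a d c)
FIRST(R) = {epsilon, b, c, d, e}  (via U, R')
FIRST(U) = {epsilon, b, c, d, e}  (via Q R U')
FOLLOW(R) includes $ since R is the start symbol.
FOLLOW(R): in U::=Q R U', R is followed by U' with FIRST {b, e}. Thus FOLLOW(R) = {$, b, e}.
FOLLOW(U): in R::=U, the suffix after U is empty, so FOLLOW(U) ⊇ FOLLOW(R) = {$, b, e}. Thus FOLLOW(U) = {$, b, e}.
FOLLOW(U'): in U::=Q R U', the suffix after U' is empty, so FOLLOW(U') ⊇ FOLLOW(U) = {$, b, e}; in R'::=U' a d c, U' is followed by a d c with FIRST {a}. Thus FOLLOW(U') = {$, a, b, e}.
FOLLOW(Q): in U::=Q R U', Q is followed by R U' with FIRST {b, c, d, e}; in Q::=c e Q, the suffix after Q is empty (adds nothing new); in U'::=b Q e, Q is followed by e with FIRST {e}; in U'::=b e R' Q, the suffix after Q is empty, so FOLLOW(Q) ⊇ FOLLOW(U') = {$, a, b, e}. Thus FOLLOW(Q) = {$, a, b, c, d, e}.
FOLLOW(R'): in R::=R', the suffix after R' is empty, so FOLLOW(R') ⊇ FOLLOW(R) = {$, b, e}; in Q::=b R', the suffix after R' is empty, so FOLLOW(R') ⊇ FOLLOW(Q) = {$, a, b, c, d, e}; in R'::=d R' c c, R' is followed by c c with FIRST {c}; in U'::=b e R' Q, R' is followed by Q with FIRST {epsilon, b, c}; in U'::=b e R' Q, the suffix after R' is nullable, so FOLLOW(R') ⊇ FOLLOW(U') = {$, a, b, e}. Thus FOLLOW(R') = {$, a, b, c, d, e}.

{$, b, e}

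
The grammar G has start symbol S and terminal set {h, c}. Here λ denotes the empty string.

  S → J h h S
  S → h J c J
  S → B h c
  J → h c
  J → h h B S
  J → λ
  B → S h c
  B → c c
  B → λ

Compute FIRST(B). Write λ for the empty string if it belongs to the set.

{λ, c, h}

FIRST(J): from J→h c we get {h}; from J→h h B S we get {h}; from J→λ we get {λ}. So FIRST(J) = {λ, h}.
FIRST(S): from S→J h h S we get {h}; from S→h J c J we get {h}; from S→B h c we get {c, h}. So FIRST(S) = {c, h}.
FIRST(B): from B→S h c we get {c, h}; from B→c c we get {c}; from B→λ we get {λ}. So FIRST(B) = {λ, c, h}.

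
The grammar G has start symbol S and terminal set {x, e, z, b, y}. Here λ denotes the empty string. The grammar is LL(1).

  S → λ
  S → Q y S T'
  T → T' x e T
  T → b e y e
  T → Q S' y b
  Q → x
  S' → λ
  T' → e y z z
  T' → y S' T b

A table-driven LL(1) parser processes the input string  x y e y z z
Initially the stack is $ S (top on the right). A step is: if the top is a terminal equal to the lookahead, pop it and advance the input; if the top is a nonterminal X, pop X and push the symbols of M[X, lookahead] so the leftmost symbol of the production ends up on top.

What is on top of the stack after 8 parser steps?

z

step 1: stack=$ S  input=x y e y z z $  — expand S → Q y S T'
step 2: stack=$ T' S y Q  input=x y e y z z $  — expand Q → x
step 3: stack=$ T' S y x  input=x y e y z z $  — match x
step 4: stack=$ T' S y  input=y e y z z $  — match y
step 5: stack=$ T' S  input=e y z z $  — expand S → λ
step 6: stack=$ T'  input=e y z z $  — expand T' → e y z z
step 7: stack=$ z z y e  input=e y z z $  — match e
step 8: stack=$ z z y  input=y z z $  — match y
Stack after step 8: $ z z (top = z).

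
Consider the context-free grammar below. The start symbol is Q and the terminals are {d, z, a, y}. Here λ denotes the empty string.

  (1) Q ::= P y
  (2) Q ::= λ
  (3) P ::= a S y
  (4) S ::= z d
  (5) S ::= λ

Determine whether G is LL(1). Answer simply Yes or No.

FIRST(Q) = {λ, a}
FIRST(P) = {a}
FIRST(S) = {λ, z}
FOLLOW(Q) = {$}
FOLLOW(P) = {y}
FOLLOW(S) = {y}
Each cell of M receives at most one production.

Yes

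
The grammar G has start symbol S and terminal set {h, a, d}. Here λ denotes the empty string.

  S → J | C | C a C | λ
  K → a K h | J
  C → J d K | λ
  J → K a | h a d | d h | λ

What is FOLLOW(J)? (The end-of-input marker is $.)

FIRST(S): from S→J we get {λ, a, d, h}; from S→C we get {λ, a, d, h}; from S→C a C we get {a, d, h}; from S→λ we get {λ}. So FIRST(S) = {λ, a, d, h}.
FIRST(K): from K→a K h we get {a}; from K→J we get {λ, a, d, h}. So FIRST(K) = {λ, a, d, h}.
FIRST(J): from J→K a we get {a, d, h}; from J→h a d we get {h}; from J→d h we get {d}; from J→λ we get {λ}. So FIRST(J) = {λ, a, d, h}.
FIRST(C): from C→J d K we get {a, d, h}; from C→λ we get {λ}. So FIRST(C) = {λ, a, d, h}.
FOLLOW(S) includes $ since S is the start symbol.
FOLLOW(S): S appears on no right-hand side. Thus FOLLOW(S) = {$}.
FOLLOW(C): in S→C, the suffix after C is empty, so FOLLOW(C) ⊇ FOLLOW(S) = {$}; in S→C a C (occurrence 1), C is followed by a C with FIRST {a}; in S→C a C (occurrence 2), the suffix after C is empty, so FOLLOW(C) ⊇ FOLLOW(S) = {$}. Thus FOLLOW(C) = {$, a}.
FOLLOW(K): in K→a K h, K is followed by h with FIRST {h}; in C→J d K, the suffix after K is empty, so FOLLOW(K) ⊇ FOLLOW(C) = {$, a}; in J→K a, K is followed by a with FIRST {a}. Thus FOLLOW(K) = {$, a, h}.
FOLLOW(J): in S→J, the suffix after J is empty, so FOLLOW(J) ⊇ FOLLOW(S) = {$}; in K→J, the suffix after J is empty, so FOLLOW(J) ⊇ FOLLOW(K) = {$, a, h}; in C→J d K, J is followed by d K with FIRST {d}. Thus FOLLOW(J) = {$, a, d, h}.

{$, a, d, h}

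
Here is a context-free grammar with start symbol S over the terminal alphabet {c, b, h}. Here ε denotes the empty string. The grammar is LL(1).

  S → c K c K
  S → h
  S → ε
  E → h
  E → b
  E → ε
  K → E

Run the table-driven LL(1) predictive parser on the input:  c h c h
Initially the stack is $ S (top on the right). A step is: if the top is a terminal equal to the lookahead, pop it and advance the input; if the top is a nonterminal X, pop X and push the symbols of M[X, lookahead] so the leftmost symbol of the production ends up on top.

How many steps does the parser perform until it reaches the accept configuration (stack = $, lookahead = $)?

9

     Stack      Input      Action
  1  $ S        c h c h $  expand S → c K c K
  2  $ K c K c  c h c h $  match c
  3  $ K c K    h c h $    expand K → E
  4  $ K c E    h c h $    expand E → h
  5  $ K c h    h c h $    match h
  6  $ K c      c h $      match c
  7  $ K        h $        expand K → E
  8  $ E        h $        expand E → h
  9  $ h        h $        match h
Accept reached after 9 steps.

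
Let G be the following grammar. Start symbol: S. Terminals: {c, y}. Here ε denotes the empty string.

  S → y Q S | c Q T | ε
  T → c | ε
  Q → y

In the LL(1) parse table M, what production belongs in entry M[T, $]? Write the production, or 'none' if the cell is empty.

T → ε

FIRST(S): from S→y Q S we get {y}; from S→c Q T we get {c}; from S→ε we get {ε}. So FIRST(S) = {ε, c, y}.
FIRST(T): from T→c we get {c}; from T→ε we get {ε}. So FIRST(T) = {ε, c}.
FIRST(Q): from Q→y we get {y}. So FIRST(Q) = {y}.
FOLLOW(S) includes $ since S is the start symbol.
FOLLOW(S): in S→y Q S, the suffix after S is empty (adds nothing new). Thus FOLLOW(S) = {$}.
FOLLOW(T): in S→c Q T, the suffix after T is empty, so FOLLOW(T) ⊇ FOLLOW(S) = {$}. Thus FOLLOW(T) = {$}.
For T → c: FIRST(c) = {c}, so it goes in M[T, t] for t ∈ {c}.
For T → ε: FIRST(ε) = {ε}, so it goes in M[T, t] for t ∈ {}; since ε ∈ FIRST, also for every t ∈ FOLLOW(T) = {$}.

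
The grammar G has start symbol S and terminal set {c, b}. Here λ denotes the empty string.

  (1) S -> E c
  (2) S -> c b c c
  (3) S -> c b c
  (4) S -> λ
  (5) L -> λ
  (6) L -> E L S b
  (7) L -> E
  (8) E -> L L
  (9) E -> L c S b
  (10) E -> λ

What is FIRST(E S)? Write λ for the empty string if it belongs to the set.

FIRST(S) = {λ, b, c}  (via E c)
FIRST(L) = {λ, b, c}  (via E L S b, E)
FIRST(E) = {λ, b, c}  (via L L, L c S b)
FIRST(E S): take FIRST of each symbol in turn, carrying on past any symbol whose FIRST contains λ; result {λ, b, c}.

{λ, b, c}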